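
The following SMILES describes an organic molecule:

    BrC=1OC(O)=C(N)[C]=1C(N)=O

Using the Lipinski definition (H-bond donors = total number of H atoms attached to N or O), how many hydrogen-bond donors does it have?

5

Donors: find every N or O and count the H atoms it carries.
  atom 3 (O): bond orders sum to 2 → 0 H
  atom 5 (O): bond orders sum to 1 → 1 H
  atom 7 (N): bond orders sum to 1 → 2 H
  atom 10 (N): bond orders sum to 1 → 2 H
  atom 11 (O): bond orders sum to 2 → 0 H
Lipinski HBD = 5.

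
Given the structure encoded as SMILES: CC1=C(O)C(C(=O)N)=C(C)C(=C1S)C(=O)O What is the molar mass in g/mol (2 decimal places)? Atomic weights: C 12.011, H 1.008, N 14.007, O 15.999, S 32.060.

241.26 g/mol

First, the molecular formula is C10H11NO4S (counting implicit H from valence).
  C: 10 × 12.011 = 120.110
  H: 11 × 1.008 = 11.088
  N: 1 × 14.007 = 14.007
  O: 4 × 15.999 = 63.996
  S: 1 × 32.060 = 32.060
Sum: 10×12.011 + 11×1.008 + 1×14.007 + 4×15.999 + 1×32.060 = 241.261 → 241.26 g/mol.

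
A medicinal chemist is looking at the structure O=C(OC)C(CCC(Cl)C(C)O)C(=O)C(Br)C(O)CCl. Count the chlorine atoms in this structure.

2

Scan the SMILES for Cl atoms (remember two-letter symbols like Cl and Br are single atoms).
Chlorine count: 2.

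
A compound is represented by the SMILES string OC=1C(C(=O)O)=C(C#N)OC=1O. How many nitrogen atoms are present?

Scan the SMILES for N atoms (remember two-letter symbols like Cl and Br are single atoms).
Nitrogen count: 1.

1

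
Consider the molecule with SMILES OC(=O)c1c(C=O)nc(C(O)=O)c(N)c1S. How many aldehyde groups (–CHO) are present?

1

The aldehyde motif appears at heavy-atom position 6 in the SMILES.
Other groups present: 2 carboxylic acid, 1 primary amine, 1 thiol.
Aldehyde count: 1.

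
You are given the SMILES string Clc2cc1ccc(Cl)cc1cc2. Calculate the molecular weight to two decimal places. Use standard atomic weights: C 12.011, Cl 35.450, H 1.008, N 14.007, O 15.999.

197.06 g/mol

First, the molecular formula is C10H6Cl2 (counting implicit H from valence).
  C: 10 × 12.011 = 120.110
  Cl: 2 × 35.450 = 70.900
  H: 6 × 1.008 = 6.048
Sum: 10×12.011 + 2×35.450 + 6×1.008 = 197.058 → 197.06 g/mol.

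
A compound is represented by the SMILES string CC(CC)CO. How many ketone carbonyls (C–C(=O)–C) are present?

Scan the SMILES for the ketone motif — none present.
Groups that are present: 1 hydroxyl.

0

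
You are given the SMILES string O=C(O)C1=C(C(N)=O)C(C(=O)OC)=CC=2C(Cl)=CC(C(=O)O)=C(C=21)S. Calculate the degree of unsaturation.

11

Degree of unsaturation = (number of rings) + (number of π bonds).
Ring closures in the SMILES: 2.
π bonds: 9 double bonds (each 1 DoU) → 9 DoU from unsaturation.
Total DoU = 2 + 9 = 11.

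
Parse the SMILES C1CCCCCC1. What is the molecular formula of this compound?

Walk through each heavy atom and fill implicit hydrogens from standard valence (C 4, N 3, O 2, S 2, halogen 1):
  atom 1: C, bond orders sum to 2 (valence 4) → 2 H
  atom 2: C, bond orders sum to 2 (valence 4) → 2 H
  atom 3: C, bond orders sum to 2 (valence 4) → 2 H
  atom 4: C, bond orders sum to 2 (valence 4) → 2 H
  atom 5: C, bond orders sum to 2 (valence 4) → 2 H
  atom 6: C, bond orders sum to 2 (valence 4) → 2 H
  atom 7: C, bond orders sum to 2 (valence 4) → 2 H
Totals → C:7, H:14.

C7H14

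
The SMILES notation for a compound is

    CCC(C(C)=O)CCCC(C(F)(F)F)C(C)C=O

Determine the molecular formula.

Walk through each heavy atom and fill implicit hydrogens from standard valence (C 4, N 3, O 2, S 2, halogen 1):
  atom 1: C, bond orders sum to 1 (valence 4) → 3 H
  atom 2: C, bond orders sum to 2 (valence 4) → 2 H
  atom 3: C, bond orders sum to 3 (valence 4) → 1 H
  atom 4: C, bond orders sum to 4 (valence 4) → 0 H
  atom 5: C, bond orders sum to 1 (valence 4) → 3 H
  atom 6: O, bond orders sum to 2 (valence 2) → 0 H
  atom 7: C, bond orders sum to 2 (valence 4) → 2 H
  atom 8: C, bond orders sum to 2 (valence 4) → 2 H
  atom 9: C, bond orders sum to 2 (valence 4) → 2 H
  atom 10: C, bond orders sum to 3 (valence 4) → 1 H
  atom 11: C, bond orders sum to 4 (valence 4) → 0 H
  atom 12: F (halogen, monovalent) → 0 H
  atom 13: F (halogen, monovalent) → 0 H
  atom 14: F (halogen, monovalent) → 0 H
  atom 15: C, bond orders sum to 3 (valence 4) → 1 H
  atom 16: C, bond orders sum to 1 (valence 4) → 3 H
  atom 17: C, bond orders sum to 3 (valence 4) → 1 H
  atom 18: O, bond orders sum to 2 (valence 2) → 0 H
Totals → C:13, H:21, F:3, O:2.

C13H21F3O2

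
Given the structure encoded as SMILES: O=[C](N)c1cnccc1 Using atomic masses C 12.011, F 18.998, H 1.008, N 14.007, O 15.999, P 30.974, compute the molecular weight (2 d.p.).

First, the molecular formula is C6H6N2O (counting implicit H from valence).
  C: 6 × 12.011 = 72.066
  H: 6 × 1.008 = 6.048
  N: 2 × 14.007 = 28.014
  O: 1 × 15.999 = 15.999
Sum: 6×12.011 + 6×1.008 + 2×14.007 + 1×15.999 = 122.127 → 122.13 g/mol.

122.13 g/mol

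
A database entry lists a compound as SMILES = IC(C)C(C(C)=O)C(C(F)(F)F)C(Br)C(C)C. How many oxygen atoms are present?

1

Scan the SMILES for O atoms (remember two-letter symbols like Cl and Br are single atoms).
Oxygen count: 1.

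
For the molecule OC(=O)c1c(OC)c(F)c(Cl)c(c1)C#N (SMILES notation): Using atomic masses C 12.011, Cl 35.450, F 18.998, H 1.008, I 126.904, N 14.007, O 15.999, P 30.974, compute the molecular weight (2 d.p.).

229.59 g/mol

First, the molecular formula is C9H5ClFNO3 (counting implicit H from valence).
  C: 9 × 12.011 = 108.099
  Cl: 1 × 35.450 = 35.450
  F: 1 × 18.998 = 18.998
  H: 5 × 1.008 = 5.040
  N: 1 × 14.007 = 14.007
  O: 3 × 15.999 = 47.997
Sum: 9×12.011 + 1×35.450 + 1×18.998 + 5×1.008 + 1×14.007 + 3×15.999 = 229.591 → 229.59 g/mol.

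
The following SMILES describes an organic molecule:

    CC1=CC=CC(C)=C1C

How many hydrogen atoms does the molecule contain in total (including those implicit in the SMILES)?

12

Walk through each heavy atom and fill implicit hydrogens from standard valence (C 4, N 3, O 2, S 2, halogen 1):
  atom 1: C, bond orders sum to 1 (valence 4) → 3 H
  atom 2: C, bond orders sum to 4 (valence 4) → 0 H
  atom 3: C, bond orders sum to 3 (valence 4) → 1 H
  atom 4: C, bond orders sum to 3 (valence 4) → 1 H
  atom 5: C, bond orders sum to 3 (valence 4) → 1 H
  atom 6: C, bond orders sum to 4 (valence 4) → 0 H
  atom 7: C, bond orders sum to 1 (valence 4) → 3 H
  atom 8: C, bond orders sum to 4 (valence 4) → 0 H
  atom 9: C, bond orders sum to 1 (valence 4) → 3 H
Total hydrogens: 12.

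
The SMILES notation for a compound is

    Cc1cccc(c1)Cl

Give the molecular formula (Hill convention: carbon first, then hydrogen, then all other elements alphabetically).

Walk through each heavy atom and fill implicit hydrogens from standard valence (C 4, N 3, O 2, S 2, halogen 1); for lowercase aromatic atoms, an aromatic c carries 1 H when it has two neighbours and 0 H with three, and aromatic n carries 0 H:
  atom 1: C, bond orders sum to 1 (valence 4) → 3 H
  atom 2: aromatic c, 3 neighbours → 0 H
  atom 3: aromatic c, 2 neighbours → 1 H
  atom 4: aromatic c, 2 neighbours → 1 H
  atom 5: aromatic c, 2 neighbours → 1 H
  atom 6: aromatic c, 3 neighbours → 0 H
  atom 7: aromatic c, 2 neighbours → 1 H
  atom 8: Cl (halogen, monovalent) → 0 H
Totals → C:7, H:7, Cl:1.
In Hill order: C7H7Cl.

C7H7Cl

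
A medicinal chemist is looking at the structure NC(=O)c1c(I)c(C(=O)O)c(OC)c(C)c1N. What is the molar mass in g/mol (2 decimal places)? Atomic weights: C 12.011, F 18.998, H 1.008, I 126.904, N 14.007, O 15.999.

350.11 g/mol

First, the molecular formula is C10H11IN2O4 (counting implicit H from valence).
  C: 10 × 12.011 = 120.110
  H: 11 × 1.008 = 11.088
  I: 1 × 126.904 = 126.904
  N: 2 × 14.007 = 28.014
  O: 4 × 15.999 = 63.996
Sum: 10×12.011 + 11×1.008 + 1×126.904 + 2×14.007 + 4×15.999 = 350.112 → 350.11 g/mol.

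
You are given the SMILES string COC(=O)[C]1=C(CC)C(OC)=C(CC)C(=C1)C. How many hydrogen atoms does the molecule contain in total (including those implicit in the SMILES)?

20

Walk through each heavy atom and fill implicit hydrogens from standard valence (C 4, N 3, O 2, S 2, halogen 1):
  atom 1: C, bond orders sum to 1 (valence 4) → 3 H
  atom 2: O, bond orders sum to 2 (valence 2) → 0 H
  atom 3: C, bond orders sum to 4 (valence 4) → 0 H
  atom 4: O, bond orders sum to 2 (valence 2) → 0 H
  atom 5: C with explicit H count 0
  atom 6: C, bond orders sum to 4 (valence 4) → 0 H
  atom 7: C, bond orders sum to 2 (valence 4) → 2 H
  atom 8: C, bond orders sum to 1 (valence 4) → 3 H
  atom 9: C, bond orders sum to 4 (valence 4) → 0 H
  atom 10: O, bond orders sum to 2 (valence 2) → 0 H
  atom 11: C, bond orders sum to 1 (valence 4) → 3 H
  atom 12: C, bond orders sum to 4 (valence 4) → 0 H
  atom 13: C, bond orders sum to 2 (valence 4) → 2 H
  atom 14: C, bond orders sum to 1 (valence 4) → 3 H
  atom 15: C, bond orders sum to 4 (valence 4) → 0 H
  atom 16: C, bond orders sum to 3 (valence 4) → 1 H
  atom 17: C, bond orders sum to 1 (valence 4) → 3 H
Total hydrogens: 20.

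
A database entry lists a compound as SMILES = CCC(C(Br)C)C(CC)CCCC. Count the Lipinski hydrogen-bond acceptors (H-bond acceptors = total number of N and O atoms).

N atoms: 0; O atoms: 0.
Lipinski HBA = 0 + 0 = 0.

0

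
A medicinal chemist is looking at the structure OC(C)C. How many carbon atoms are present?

Count every carbon token in the SMILES (each C, including those in ring-closure positions and inside branches).
Carbon count: 3.

3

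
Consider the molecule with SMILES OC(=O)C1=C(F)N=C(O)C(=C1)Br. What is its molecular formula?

Walk through each heavy atom and fill implicit hydrogens from standard valence (C 4, N 3, O 2, S 2, halogen 1):
  atom 1: O, bond orders sum to 1 (valence 2) → 1 H
  atom 2: C, bond orders sum to 4 (valence 4) → 0 H
  atom 3: O, bond orders sum to 2 (valence 2) → 0 H
  atom 4: C, bond orders sum to 4 (valence 4) → 0 H
  atom 5: C, bond orders sum to 4 (valence 4) → 0 H
  atom 6: F (halogen, monovalent) → 0 H
  atom 7: N, bond orders sum to 3 (valence 3) → 0 H
  atom 8: C, bond orders sum to 4 (valence 4) → 0 H
  atom 9: O, bond orders sum to 1 (valence 2) → 1 H
  atom 10: C, bond orders sum to 4 (valence 4) → 0 H
  atom 11: C, bond orders sum to 3 (valence 4) → 1 H
  atom 12: Br (halogen, monovalent) → 0 H
Totals → C:6, H:3, Br:1, F:1, N:1, O:3.

C6H3BrFNO3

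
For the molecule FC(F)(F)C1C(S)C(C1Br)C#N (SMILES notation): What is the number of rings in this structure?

1

In SMILES, each pair of matching ring-closure digits denotes one ring-closing bond; the number of such bonds equals the number of independent rings.
Ring-closure bonds here: 1.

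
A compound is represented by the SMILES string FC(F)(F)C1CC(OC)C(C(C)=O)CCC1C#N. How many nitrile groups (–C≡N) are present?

1

The nitrile motif appears at heavy-atom position 17 in the SMILES.
Other groups present: 1 ether, 1 ketone.
Nitrile count: 1.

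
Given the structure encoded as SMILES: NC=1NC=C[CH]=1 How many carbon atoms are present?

Count every carbon token in the SMILES (each C, including those in ring-closure positions and inside branches).
Carbon count: 4.

4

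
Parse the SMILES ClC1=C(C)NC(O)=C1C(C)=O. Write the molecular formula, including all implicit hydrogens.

C7H8ClNO2

Walk through each heavy atom and fill implicit hydrogens from standard valence (C 4, N 3, O 2, S 2, halogen 1):
  atom 1: Cl (halogen, monovalent) → 0 H
  atom 2: C, bond orders sum to 4 (valence 4) → 0 H
  atom 3: C, bond orders sum to 4 (valence 4) → 0 H
  atom 4: C, bond orders sum to 1 (valence 4) → 3 H
  atom 5: N, bond orders sum to 2 (valence 3) → 1 H
  atom 6: C, bond orders sum to 4 (valence 4) → 0 H
  atom 7: O, bond orders sum to 1 (valence 2) → 1 H
  atom 8: C, bond orders sum to 4 (valence 4) → 0 H
  atom 9: C, bond orders sum to 4 (valence 4) → 0 H
  atom 10: C, bond orders sum to 1 (valence 4) → 3 H
  atom 11: O, bond orders sum to 2 (valence 2) → 0 H
Totals → C:7, H:8, Cl:1, N:1, O:2.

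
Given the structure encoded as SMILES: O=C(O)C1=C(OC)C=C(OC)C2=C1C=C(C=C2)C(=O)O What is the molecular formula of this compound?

C14H12O6

Walk through each heavy atom and fill implicit hydrogens from standard valence (C 4, N 3, O 2, S 2, halogen 1):
  atom 1: O, bond orders sum to 2 (valence 2) → 0 H
  atom 2: C, bond orders sum to 4 (valence 4) → 0 H
  atom 3: O, bond orders sum to 1 (valence 2) → 1 H
  atom 4: C, bond orders sum to 4 (valence 4) → 0 H
  atom 5: C, bond orders sum to 4 (valence 4) → 0 H
  atom 6: O, bond orders sum to 2 (valence 2) → 0 H
  atom 7: C, bond orders sum to 1 (valence 4) → 3 H
  atom 8: C, bond orders sum to 3 (valence 4) → 1 H
  atom 9: C, bond orders sum to 4 (valence 4) → 0 H
  atom 10: O, bond orders sum to 2 (valence 2) → 0 H
  atom 11: C, bond orders sum to 1 (valence 4) → 3 H
  atom 12: C, bond orders sum to 4 (valence 4) → 0 H
  atom 13: C, bond orders sum to 4 (valence 4) → 0 H
  atom 14: C, bond orders sum to 3 (valence 4) → 1 H
  atom 15: C, bond orders sum to 4 (valence 4) → 0 H
  atom 16: C, bond orders sum to 3 (valence 4) → 1 H
  atom 17: C, bond orders sum to 3 (valence 4) → 1 H
  atom 18: C, bond orders sum to 4 (valence 4) → 0 H
  atom 19: O, bond orders sum to 2 (valence 2) → 0 H
  atom 20: O, bond orders sum to 1 (valence 2) → 1 H
Totals → C:14, H:12, O:6.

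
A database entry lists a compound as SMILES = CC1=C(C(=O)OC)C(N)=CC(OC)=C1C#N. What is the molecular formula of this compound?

Walk through each heavy atom and fill implicit hydrogens from standard valence (C 4, N 3, O 2, S 2, halogen 1):
  atom 1: C, bond orders sum to 1 (valence 4) → 3 H
  atom 2: C, bond orders sum to 4 (valence 4) → 0 H
  atom 3: C, bond orders sum to 4 (valence 4) → 0 H
  atom 4: C, bond orders sum to 4 (valence 4) → 0 H
  atom 5: O, bond orders sum to 2 (valence 2) → 0 H
  atom 6: O, bond orders sum to 2 (valence 2) → 0 H
  atom 7: C, bond orders sum to 1 (valence 4) → 3 H
  atom 8: C, bond orders sum to 4 (valence 4) → 0 H
  atom 9: N, bond orders sum to 1 (valence 3) → 2 H
  atom 10: C, bond orders sum to 3 (valence 4) → 1 H
  atom 11: C, bond orders sum to 4 (valence 4) → 0 H
  atom 12: O, bond orders sum to 2 (valence 2) → 0 H
  atom 13: C, bond orders sum to 1 (valence 4) → 3 H
  atom 14: C, bond orders sum to 4 (valence 4) → 0 H
  atom 15: C, bond orders sum to 4 (valence 4) → 0 H
  atom 16: N, bond orders sum to 3 (valence 3) → 0 H
Totals → C:11, H:12, N:2, O:3.
In Hill order: C11H12N2O3.

C11H12N2O3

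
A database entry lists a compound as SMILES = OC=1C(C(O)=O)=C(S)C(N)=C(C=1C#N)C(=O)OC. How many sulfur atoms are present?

Scan the SMILES for S atoms (remember two-letter symbols like Cl and Br are single atoms).
Sulfur count: 1.

1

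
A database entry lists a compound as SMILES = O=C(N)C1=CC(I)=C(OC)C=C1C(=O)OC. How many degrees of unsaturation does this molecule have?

6

Degree of unsaturation = (number of rings) + (number of π bonds).
Ring closures in the SMILES: 1.
π bonds: 5 double bonds (each 1 DoU) → 5 DoU from unsaturation.
Total DoU = 1 + 5 = 6.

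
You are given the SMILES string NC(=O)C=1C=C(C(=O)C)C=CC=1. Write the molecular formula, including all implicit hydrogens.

Walk through each heavy atom and fill implicit hydrogens from standard valence (C 4, N 3, O 2, S 2, halogen 1):
  atom 1: N, bond orders sum to 1 (valence 3) → 2 H
  atom 2: C, bond orders sum to 4 (valence 4) → 0 H
  atom 3: O, bond orders sum to 2 (valence 2) → 0 H
  atom 4: C, bond orders sum to 4 (valence 4) → 0 H
  atom 5: C, bond orders sum to 3 (valence 4) → 1 H
  atom 6: C, bond orders sum to 4 (valence 4) → 0 H
  atom 7: C, bond orders sum to 4 (valence 4) → 0 H
  atom 8: O, bond orders sum to 2 (valence 2) → 0 H
  atom 9: C, bond orders sum to 1 (valence 4) → 3 H
  atom 10: C, bond orders sum to 3 (valence 4) → 1 H
  atom 11: C, bond orders sum to 3 (valence 4) → 1 H
  atom 12: C, bond orders sum to 3 (valence 4) → 1 H
Totals → C:9, H:9, N:1, O:2.
In Hill order: C9H9NO2.

C9H9NO2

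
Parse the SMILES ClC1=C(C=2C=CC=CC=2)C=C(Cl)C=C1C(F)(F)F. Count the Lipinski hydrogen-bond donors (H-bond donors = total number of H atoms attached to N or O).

0

Donors: find every N or O and count the H atoms it carries.
  (no N or O atoms present)
Lipinski HBD = 0.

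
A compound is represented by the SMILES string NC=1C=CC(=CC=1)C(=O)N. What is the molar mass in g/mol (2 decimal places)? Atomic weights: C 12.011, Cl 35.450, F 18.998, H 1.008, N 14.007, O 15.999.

First, the molecular formula is C7H8N2O (counting implicit H from valence).
  C: 7 × 12.011 = 84.077
  H: 8 × 1.008 = 8.064
  N: 2 × 14.007 = 28.014
  O: 1 × 15.999 = 15.999
Sum: 7×12.011 + 8×1.008 + 2×14.007 + 1×15.999 = 136.154 → 136.15 g/mol.

136.15 g/mol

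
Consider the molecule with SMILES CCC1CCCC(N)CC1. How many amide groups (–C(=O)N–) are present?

0

Scan the SMILES for the amide motif — none present.
Groups that are present: 1 primary amine.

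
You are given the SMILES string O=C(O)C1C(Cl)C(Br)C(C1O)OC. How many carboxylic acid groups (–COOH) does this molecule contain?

1

The carboxylic acid motif appears at heavy-atom position 2 in the SMILES.
Other groups present: 1 ether, 1 hydroxyl.
Carboxylic acid count: 1.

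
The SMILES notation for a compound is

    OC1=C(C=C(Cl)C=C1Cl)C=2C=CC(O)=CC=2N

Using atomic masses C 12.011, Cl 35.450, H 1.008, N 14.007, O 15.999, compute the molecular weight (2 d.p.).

270.11 g/mol

First, the molecular formula is C12H9Cl2NO2 (counting implicit H from valence).
  C: 12 × 12.011 = 144.132
  Cl: 2 × 35.450 = 70.900
  H: 9 × 1.008 = 9.072
  N: 1 × 14.007 = 14.007
  O: 2 × 15.999 = 31.998
Sum: 12×12.011 + 2×35.450 + 9×1.008 + 1×14.007 + 2×15.999 = 270.109 → 270.11 g/mol.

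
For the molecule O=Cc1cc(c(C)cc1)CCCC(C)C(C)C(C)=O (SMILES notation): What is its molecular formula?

C17H24O2

Walk through each heavy atom and fill implicit hydrogens from standard valence (C 4, N 3, O 2, S 2, halogen 1); for lowercase aromatic atoms, an aromatic c carries 1 H when it has two neighbours and 0 H with three, and aromatic n carries 0 H:
  atom 1: O, bond orders sum to 2 (valence 2) → 0 H
  atom 2: C, bond orders sum to 3 (valence 4) → 1 H
  atom 3: aromatic c, 3 neighbours → 0 H
  atom 4: aromatic c, 2 neighbours → 1 H
  atom 5: aromatic c, 3 neighbours → 0 H
  atom 6: aromatic c, 3 neighbours → 0 H
  atom 7: C, bond orders sum to 1 (valence 4) → 3 H
  atom 8: aromatic c, 2 neighbours → 1 H
  atom 9: aromatic c, 2 neighbours → 1 H
  atom 10: C, bond orders sum to 2 (valence 4) → 2 H
  atom 11: C, bond orders sum to 2 (valence 4) → 2 H
  atom 12: C, bond orders sum to 2 (valence 4) → 2 H
  atom 13: C, bond orders sum to 3 (valence 4) → 1 H
  atom 14: C, bond orders sum to 1 (valence 4) → 3 H
  atom 15: C, bond orders sum to 3 (valence 4) → 1 H
  atom 16: C, bond orders sum to 1 (valence 4) → 3 H
  atom 17: C, bond orders sum to 4 (valence 4) → 0 H
  atom 18: C, bond orders sum to 1 (valence 4) → 3 H
  atom 19: O, bond orders sum to 2 (valence 2) → 0 H
Totals → C:17, H:24, O:2.
In Hill order: C17H24O2.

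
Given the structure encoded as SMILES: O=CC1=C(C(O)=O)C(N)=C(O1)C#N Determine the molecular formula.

C7H4N2O4

Walk through each heavy atom and fill implicit hydrogens from standard valence (C 4, N 3, O 2, S 2, halogen 1):
  atom 1: O, bond orders sum to 2 (valence 2) → 0 H
  atom 2: C, bond orders sum to 3 (valence 4) → 1 H
  atom 3: C, bond orders sum to 4 (valence 4) → 0 H
  atom 4: C, bond orders sum to 4 (valence 4) → 0 H
  atom 5: C, bond orders sum to 4 (valence 4) → 0 H
  atom 6: O, bond orders sum to 1 (valence 2) → 1 H
  atom 7: O, bond orders sum to 2 (valence 2) → 0 H
  atom 8: C, bond orders sum to 4 (valence 4) → 0 H
  atom 9: N, bond orders sum to 1 (valence 3) → 2 H
  atom 10: C, bond orders sum to 4 (valence 4) → 0 H
  atom 11: O, bond orders sum to 2 (valence 2) → 0 H
  atom 12: C, bond orders sum to 4 (valence 4) → 0 H
  atom 13: N, bond orders sum to 3 (valence 3) → 0 H
Totals → C:7, H:4, N:2, O:4.
In Hill order: C7H4N2O4.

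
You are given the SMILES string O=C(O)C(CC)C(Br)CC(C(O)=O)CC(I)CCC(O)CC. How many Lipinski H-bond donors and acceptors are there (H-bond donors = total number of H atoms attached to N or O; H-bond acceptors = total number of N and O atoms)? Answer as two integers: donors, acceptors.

3, 5

Donors: find every N or O and count the H atoms it carries.
  atom 1 (O): bond orders sum to 2 → 0 H
  atom 3 (O): bond orders sum to 1 → 1 H
  atom 12 (O): bond orders sum to 1 → 1 H
  atom 13 (O): bond orders sum to 2 → 0 H
  atom 20 (O): bond orders sum to 1 → 1 H
Lipinski HBD = 3.
Acceptors: N atoms = 0, O atoms = 5 → HBA = 5.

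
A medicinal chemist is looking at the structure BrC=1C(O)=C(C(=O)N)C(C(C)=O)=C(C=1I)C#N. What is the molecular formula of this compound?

Walk through each heavy atom and fill implicit hydrogens from standard valence (C 4, N 3, O 2, S 2, halogen 1):
  atom 1: Br (halogen, monovalent) → 0 H
  atom 2: C, bond orders sum to 4 (valence 4) → 0 H
  atom 3: C, bond orders sum to 4 (valence 4) → 0 H
  atom 4: O, bond orders sum to 1 (valence 2) → 1 H
  atom 5: C, bond orders sum to 4 (valence 4) → 0 H
  atom 6: C, bond orders sum to 4 (valence 4) → 0 H
  atom 7: O, bond orders sum to 2 (valence 2) → 0 H
  atom 8: N, bond orders sum to 1 (valence 3) → 2 H
  atom 9: C, bond orders sum to 4 (valence 4) → 0 H
  atom 10: C, bond orders sum to 4 (valence 4) → 0 H
  atom 11: C, bond orders sum to 1 (valence 4) → 3 H
  atom 12: O, bond orders sum to 2 (valence 2) → 0 H
  atom 13: C, bond orders sum to 4 (valence 4) → 0 H
  atom 14: C, bond orders sum to 4 (valence 4) → 0 H
  atom 15: I (halogen, monovalent) → 0 H
  atom 16: C, bond orders sum to 4 (valence 4) → 0 H
  atom 17: N, bond orders sum to 3 (valence 3) → 0 H
Totals → C:10, H:6, Br:1, I:1, N:2, O:3.
In Hill order: C10H6BrIN2O3.

C10H6BrIN2O3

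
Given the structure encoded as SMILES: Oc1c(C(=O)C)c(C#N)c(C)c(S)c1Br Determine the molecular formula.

Walk through each heavy atom and fill implicit hydrogens from standard valence (C 4, N 3, O 2, S 2, halogen 1); for lowercase aromatic atoms, an aromatic c carries 1 H when it has two neighbours and 0 H with three, and aromatic n carries 0 H:
  atom 1: O, bond orders sum to 1 (valence 2) → 1 H
  atom 2: aromatic c, 3 neighbours → 0 H
  atom 3: aromatic c, 3 neighbours → 0 H
  atom 4: C, bond orders sum to 4 (valence 4) → 0 H
  atom 5: O, bond orders sum to 2 (valence 2) → 0 H
  atom 6: C, bond orders sum to 1 (valence 4) → 3 H
  atom 7: aromatic c, 3 neighbours → 0 H
  atom 8: C, bond orders sum to 4 (valence 4) → 0 H
  atom 9: N, bond orders sum to 3 (valence 3) → 0 H
  atom 10: aromatic c, 3 neighbours → 0 H
  atom 11: C, bond orders sum to 1 (valence 4) → 3 H
  atom 12: aromatic c, 3 neighbours → 0 H
  atom 13: S, bond orders sum to 1 (valence 2) → 1 H
  atom 14: aromatic c, 3 neighbours → 0 H
  atom 15: Br (halogen, monovalent) → 0 H
Totals → C:10, H:8, Br:1, N:1, O:2, S:1.
In Hill order: C10H8BrNO2S.

C10H8BrNO2S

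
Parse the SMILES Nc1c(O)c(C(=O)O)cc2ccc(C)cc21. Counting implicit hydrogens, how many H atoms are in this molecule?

11

Walk through each heavy atom and fill implicit hydrogens from standard valence (C 4, N 3, O 2, S 2, halogen 1); for lowercase aromatic atoms, an aromatic c carries 1 H when it has two neighbours and 0 H with three, and aromatic n carries 0 H:
  atom 1: N, bond orders sum to 1 (valence 3) → 2 H
  atom 2: aromatic c, 3 neighbours → 0 H
  atom 3: aromatic c, 3 neighbours → 0 H
  atom 4: O, bond orders sum to 1 (valence 2) → 1 H
  atom 5: aromatic c, 3 neighbours → 0 H
  atom 6: C, bond orders sum to 4 (valence 4) → 0 H
  atom 7: O, bond orders sum to 2 (valence 2) → 0 H
  atom 8: O, bond orders sum to 1 (valence 2) → 1 H
  atom 9: aromatic c, 2 neighbours → 1 H
  atom 10: aromatic c, 3 neighbours → 0 H
  atom 11: aromatic c, 2 neighbours → 1 H
  atom 12: aromatic c, 2 neighbours → 1 H
  atom 13: aromatic c, 3 neighbours → 0 H
  atom 14: C, bond orders sum to 1 (valence 4) → 3 H
  atom 15: aromatic c, 2 neighbours → 1 H
  atom 16: aromatic c, 3 neighbours → 0 H
Total hydrogens: 11.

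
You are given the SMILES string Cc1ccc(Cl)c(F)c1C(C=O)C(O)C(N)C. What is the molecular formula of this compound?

Walk through each heavy atom and fill implicit hydrogens from standard valence (C 4, N 3, O 2, S 2, halogen 1); for lowercase aromatic atoms, an aromatic c carries 1 H when it has two neighbours and 0 H with three, and aromatic n carries 0 H:
  atom 1: C, bond orders sum to 1 (valence 4) → 3 H
  atom 2: aromatic c, 3 neighbours → 0 H
  atom 3: aromatic c, 2 neighbours → 1 H
  atom 4: aromatic c, 2 neighbours → 1 H
  atom 5: aromatic c, 3 neighbours → 0 H
  atom 6: Cl (halogen, monovalent) → 0 H
  atom 7: aromatic c, 3 neighbours → 0 H
  atom 8: F (halogen, monovalent) → 0 H
  atom 9: aromatic c, 3 neighbours → 0 H
  atom 10: C, bond orders sum to 3 (valence 4) → 1 H
  atom 11: C, bond orders sum to 3 (valence 4) → 1 H
  atom 12: O, bond orders sum to 2 (valence 2) → 0 H
  atom 13: C, bond orders sum to 3 (valence 4) → 1 H
  atom 14: O, bond orders sum to 1 (valence 2) → 1 H
  atom 15: C, bond orders sum to 3 (valence 4) → 1 H
  atom 16: N, bond orders sum to 1 (valence 3) → 2 H
  atom 17: C, bond orders sum to 1 (valence 4) → 3 H
Totals → C:12, H:15, Cl:1, F:1, N:1, O:2.

C12H15ClFNO2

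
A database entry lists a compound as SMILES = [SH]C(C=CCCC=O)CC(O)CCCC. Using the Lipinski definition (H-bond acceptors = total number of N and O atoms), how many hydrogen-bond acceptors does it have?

N atoms: 0; O atoms: 2.
Lipinski HBA = 0 + 2 = 2.

2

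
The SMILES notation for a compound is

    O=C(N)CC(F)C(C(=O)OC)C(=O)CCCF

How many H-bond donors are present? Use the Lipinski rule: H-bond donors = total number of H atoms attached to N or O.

2

Donors: find every N or O and count the H atoms it carries.
  atom 1 (O): bond orders sum to 2 → 0 H
  atom 3 (N): bond orders sum to 1 → 2 H
  atom 9 (O): bond orders sum to 2 → 0 H
  atom 10 (O): bond orders sum to 2 → 0 H
  atom 13 (O): bond orders sum to 2 → 0 H
Lipinski HBD = 2.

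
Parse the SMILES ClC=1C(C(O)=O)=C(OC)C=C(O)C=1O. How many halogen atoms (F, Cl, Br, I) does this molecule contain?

Halogen atoms appear at heavy-atom position 1 (1×Cl).
Other groups present: 1 carboxylic acid, 1 ether, 2 hydroxyl.
Halogen count: 1.

1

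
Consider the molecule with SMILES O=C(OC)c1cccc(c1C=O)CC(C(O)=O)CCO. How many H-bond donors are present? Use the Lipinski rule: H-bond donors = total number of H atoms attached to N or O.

2

Donors: find every N or O and count the H atoms it carries.
  atom 1 (O): bond orders sum to 2 → 0 H
  atom 3 (O): bond orders sum to 2 → 0 H
  atom 12 (O): bond orders sum to 2 → 0 H
  atom 16 (O): bond orders sum to 1 → 1 H
  atom 17 (O): bond orders sum to 2 → 0 H
  atom 20 (O): bond orders sum to 1 → 1 H
Lipinski HBD = 2.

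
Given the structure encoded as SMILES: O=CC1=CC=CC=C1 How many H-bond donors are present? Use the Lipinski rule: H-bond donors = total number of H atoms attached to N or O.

Donors: find every N or O and count the H atoms it carries.
  atom 1 (O): bond orders sum to 2 → 0 H
Lipinski HBD = 0.

0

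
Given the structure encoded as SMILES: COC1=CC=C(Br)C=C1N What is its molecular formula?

C7H8BrNO

Walk through each heavy atom and fill implicit hydrogens from standard valence (C 4, N 3, O 2, S 2, halogen 1):
  atom 1: C, bond orders sum to 1 (valence 4) → 3 H
  atom 2: O, bond orders sum to 2 (valence 2) → 0 H
  atom 3: C, bond orders sum to 4 (valence 4) → 0 H
  atom 4: C, bond orders sum to 3 (valence 4) → 1 H
  atom 5: C, bond orders sum to 3 (valence 4) → 1 H
  atom 6: C, bond orders sum to 4 (valence 4) → 0 H
  atom 7: Br (halogen, monovalent) → 0 H
  atom 8: C, bond orders sum to 3 (valence 4) → 1 H
  atom 9: C, bond orders sum to 4 (valence 4) → 0 H
  atom 10: N, bond orders sum to 1 (valence 3) → 2 H
Totals → C:7, H:8, Br:1, N:1, O:1.
In Hill order: C7H8BrNO.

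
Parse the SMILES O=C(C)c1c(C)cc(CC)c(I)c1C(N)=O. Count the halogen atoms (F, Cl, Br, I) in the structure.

1

Halogen atoms appear at heavy-atom position 12 (1×I).
Other groups present: 1 amide, 1 ketone.
Halogen count: 1.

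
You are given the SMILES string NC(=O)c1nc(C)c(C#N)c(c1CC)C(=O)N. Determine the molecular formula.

Walk through each heavy atom and fill implicit hydrogens from standard valence (C 4, N 3, O 2, S 2, halogen 1); for lowercase aromatic atoms, an aromatic c carries 1 H when it has two neighbours and 0 H with three, and aromatic n carries 0 H:
  atom 1: N, bond orders sum to 1 (valence 3) → 2 H
  atom 2: C, bond orders sum to 4 (valence 4) → 0 H
  atom 3: O, bond orders sum to 2 (valence 2) → 0 H
  atom 4: aromatic c, 3 neighbours → 0 H
  atom 5: aromatic n, 2 neighbours → 0 H
  atom 6: aromatic c, 3 neighbours → 0 H
  atom 7: C, bond orders sum to 1 (valence 4) → 3 H
  atom 8: aromatic c, 3 neighbours → 0 H
  atom 9: C, bond orders sum to 4 (valence 4) → 0 H
  atom 10: N, bond orders sum to 3 (valence 3) → 0 H
  atom 11: aromatic c, 3 neighbours → 0 H
  atom 12: aromatic c, 3 neighbours → 0 H
  atom 13: C, bond orders sum to 2 (valence 4) → 2 H
  atom 14: C, bond orders sum to 1 (valence 4) → 3 H
  atom 15: C, bond orders sum to 4 (valence 4) → 0 H
  atom 16: O, bond orders sum to 2 (valence 2) → 0 H
  atom 17: N, bond orders sum to 1 (valence 3) → 2 H
Totals → C:11, H:12, N:4, O:2.
In Hill order: C11H12N4O2.

C11H12N4O2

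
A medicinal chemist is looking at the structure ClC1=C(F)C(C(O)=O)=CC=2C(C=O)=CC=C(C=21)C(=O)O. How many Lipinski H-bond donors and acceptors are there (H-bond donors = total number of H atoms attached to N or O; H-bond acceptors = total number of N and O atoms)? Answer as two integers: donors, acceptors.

Donors: find every N or O and count the H atoms it carries.
  atom 7 (O): bond orders sum to 1 → 1 H
  atom 8 (O): bond orders sum to 2 → 0 H
  atom 13 (O): bond orders sum to 2 → 0 H
  atom 19 (O): bond orders sum to 2 → 0 H
  atom 20 (O): bond orders sum to 1 → 1 H
Lipinski HBD = 2.
Acceptors: N atoms = 0, O atoms = 5 → HBA = 5.

2, 5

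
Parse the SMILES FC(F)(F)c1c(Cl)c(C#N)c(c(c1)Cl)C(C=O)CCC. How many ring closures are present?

In SMILES, each pair of matching ring-closure digits denotes one ring-closing bond; the number of such bonds equals the number of independent rings.
Ring-closure bonds here: 1.

1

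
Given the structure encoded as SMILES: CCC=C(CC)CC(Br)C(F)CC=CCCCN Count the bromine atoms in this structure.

Scan the SMILES for Br atoms (remember two-letter symbols like Cl and Br are single atoms).
Bromine count: 1.

1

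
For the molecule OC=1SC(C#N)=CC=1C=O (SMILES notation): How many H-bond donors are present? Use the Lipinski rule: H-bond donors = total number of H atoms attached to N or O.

1

Donors: find every N or O and count the H atoms it carries.
  atom 1 (O): bond orders sum to 1 → 1 H
  atom 6 (N): bond orders sum to 3 → 0 H
  atom 10 (O): bond orders sum to 2 → 0 H
Lipinski HBD = 1.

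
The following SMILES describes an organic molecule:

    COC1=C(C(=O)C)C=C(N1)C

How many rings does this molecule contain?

In SMILES, each pair of matching ring-closure digits denotes one ring-closing bond; the number of such bonds equals the number of independent rings.
Ring-closure bonds here: 1.

1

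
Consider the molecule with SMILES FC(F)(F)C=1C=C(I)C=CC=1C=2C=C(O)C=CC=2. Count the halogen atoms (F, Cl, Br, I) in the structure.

Halogen atoms appear at heavy-atom positions 1, 3, 4, 8 (3×F, 1×I).
Other groups present: 1 hydroxyl.
Halogen count: 4.

4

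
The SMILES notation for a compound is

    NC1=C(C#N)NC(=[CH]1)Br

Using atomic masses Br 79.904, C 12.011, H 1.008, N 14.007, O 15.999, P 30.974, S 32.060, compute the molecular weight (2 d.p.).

186.01 g/mol

First, the molecular formula is C5H4BrN3 (counting implicit H from valence).
  Br: 1 × 79.904 = 79.904
  C: 5 × 12.011 = 60.055
  H: 4 × 1.008 = 4.032
  N: 3 × 14.007 = 42.021
Sum: 1×79.904 + 5×12.011 + 4×1.008 + 3×14.007 = 186.012 → 186.01 g/mol.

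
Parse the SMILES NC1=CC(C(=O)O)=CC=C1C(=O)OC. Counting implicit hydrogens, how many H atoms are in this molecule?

Walk through each heavy atom and fill implicit hydrogens from standard valence (C 4, N 3, O 2, S 2, halogen 1):
  atom 1: N, bond orders sum to 1 (valence 3) → 2 H
  atom 2: C, bond orders sum to 4 (valence 4) → 0 H
  atom 3: C, bond orders sum to 3 (valence 4) → 1 H
  atom 4: C, bond orders sum to 4 (valence 4) → 0 H
  atom 5: C, bond orders sum to 4 (valence 4) → 0 H
  atom 6: O, bond orders sum to 2 (valence 2) → 0 H
  atom 7: O, bond orders sum to 1 (valence 2) → 1 H
  atom 8: C, bond orders sum to 3 (valence 4) → 1 H
  atom 9: C, bond orders sum to 3 (valence 4) → 1 H
  atom 10: C, bond orders sum to 4 (valence 4) → 0 H
  atom 11: C, bond orders sum to 4 (valence 4) → 0 H
  atom 12: O, bond orders sum to 2 (valence 2) → 0 H
  atom 13: O, bond orders sum to 2 (valence 2) → 0 H
  atom 14: C, bond orders sum to 1 (valence 4) → 3 H
Total hydrogens: 9.

9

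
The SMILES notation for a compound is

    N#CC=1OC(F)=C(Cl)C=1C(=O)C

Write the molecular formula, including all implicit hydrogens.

Walk through each heavy atom and fill implicit hydrogens from standard valence (C 4, N 3, O 2, S 2, halogen 1):
  atom 1: N, bond orders sum to 3 (valence 3) → 0 H
  atom 2: C, bond orders sum to 4 (valence 4) → 0 H
  atom 3: C, bond orders sum to 4 (valence 4) → 0 H
  atom 4: O, bond orders sum to 2 (valence 2) → 0 H
  atom 5: C, bond orders sum to 4 (valence 4) → 0 H
  atom 6: F (halogen, monovalent) → 0 H
  atom 7: C, bond orders sum to 4 (valence 4) → 0 H
  atom 8: Cl (halogen, monovalent) → 0 H
  atom 9: C, bond orders sum to 4 (valence 4) → 0 H
  atom 10: C, bond orders sum to 4 (valence 4) → 0 H
  atom 11: O, bond orders sum to 2 (valence 2) → 0 H
  atom 12: C, bond orders sum to 1 (valence 4) → 3 H
Totals → C:7, H:3, Cl:1, F:1, N:1, O:2.
In Hill order: C7H3ClFNO2.

C7H3ClFNO2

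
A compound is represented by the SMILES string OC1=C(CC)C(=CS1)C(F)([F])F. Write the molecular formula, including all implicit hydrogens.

Walk through each heavy atom and fill implicit hydrogens from standard valence (C 4, N 3, O 2, S 2, halogen 1):
  atom 1: O, bond orders sum to 1 (valence 2) → 1 H
  atom 2: C, bond orders sum to 4 (valence 4) → 0 H
  atom 3: C, bond orders sum to 4 (valence 4) → 0 H
  atom 4: C, bond orders sum to 2 (valence 4) → 2 H
  atom 5: C, bond orders sum to 1 (valence 4) → 3 H
  atom 6: C, bond orders sum to 4 (valence 4) → 0 H
  atom 7: C, bond orders sum to 3 (valence 4) → 1 H
  atom 8: S, bond orders sum to 2 (valence 2) → 0 H
  atom 9: C, bond orders sum to 4 (valence 4) → 0 H
  atom 10: F (halogen, monovalent) → 0 H
  atom 11: F with explicit H count 0
  atom 12: F (halogen, monovalent) → 0 H
Totals → C:7, H:7, F:3, O:1, S:1.
In Hill order: C7H7F3OS.

C7H7F3OS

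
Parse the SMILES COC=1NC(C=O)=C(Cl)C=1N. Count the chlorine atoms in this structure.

1

Scan the SMILES for Cl atoms (remember two-letter symbols like Cl and Br are single atoms).
Chlorine count: 1.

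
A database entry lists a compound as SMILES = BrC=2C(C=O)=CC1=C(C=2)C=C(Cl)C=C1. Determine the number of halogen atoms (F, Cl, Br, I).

Halogen atoms appear at heavy-atom positions 1, 12 (1×Br, 1×Cl).
Other groups present: 1 aldehyde.
Halogen count: 2.

2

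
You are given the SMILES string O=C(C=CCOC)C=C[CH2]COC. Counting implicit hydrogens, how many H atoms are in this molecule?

16

Walk through each heavy atom and fill implicit hydrogens from standard valence (C 4, N 3, O 2, S 2, halogen 1):
  atom 1: O, bond orders sum to 2 (valence 2) → 0 H
  atom 2: C, bond orders sum to 4 (valence 4) → 0 H
  atom 3: C, bond orders sum to 3 (valence 4) → 1 H
  atom 4: C, bond orders sum to 3 (valence 4) → 1 H
  atom 5: C, bond orders sum to 2 (valence 4) → 2 H
  atom 6: O, bond orders sum to 2 (valence 2) → 0 H
  atom 7: C, bond orders sum to 1 (valence 4) → 3 H
  atom 8: C, bond orders sum to 3 (valence 4) → 1 H
  atom 9: C, bond orders sum to 3 (valence 4) → 1 H
  atom 10: C with explicit H count 2
  atom 11: C, bond orders sum to 2 (valence 4) → 2 H
  atom 12: O, bond orders sum to 2 (valence 2) → 0 H
  atom 13: C, bond orders sum to 1 (valence 4) → 3 H
Total hydrogens: 16.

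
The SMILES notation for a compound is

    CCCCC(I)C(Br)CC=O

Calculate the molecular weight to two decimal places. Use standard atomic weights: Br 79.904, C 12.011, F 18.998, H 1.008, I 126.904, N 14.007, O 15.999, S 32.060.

333.01 g/mol

First, the molecular formula is C8H14BrIO (counting implicit H from valence).
  Br: 1 × 79.904 = 79.904
  C: 8 × 12.011 = 96.088
  H: 14 × 1.008 = 14.112
  I: 1 × 126.904 = 126.904
  O: 1 × 15.999 = 15.999
Sum: 1×79.904 + 8×12.011 + 14×1.008 + 1×126.904 + 1×15.999 = 333.007 → 333.01 g/mol.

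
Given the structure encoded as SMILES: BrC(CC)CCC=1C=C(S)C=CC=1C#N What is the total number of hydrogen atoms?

Walk through each heavy atom and fill implicit hydrogens from standard valence (C 4, N 3, O 2, S 2, halogen 1):
  atom 1: Br (halogen, monovalent) → 0 H
  atom 2: C, bond orders sum to 3 (valence 4) → 1 H
  atom 3: C, bond orders sum to 2 (valence 4) → 2 H
  atom 4: C, bond orders sum to 1 (valence 4) → 3 H
  atom 5: C, bond orders sum to 2 (valence 4) → 2 H
  atom 6: C, bond orders sum to 2 (valence 4) → 2 H
  atom 7: C, bond orders sum to 4 (valence 4) → 0 H
  atom 8: C, bond orders sum to 3 (valence 4) → 1 H
  atom 9: C, bond orders sum to 4 (valence 4) → 0 H
  atom 10: S, bond orders sum to 1 (valence 2) → 1 H
  atom 11: C, bond orders sum to 3 (valence 4) → 1 H
  atom 12: C, bond orders sum to 3 (valence 4) → 1 H
  atom 13: C, bond orders sum to 4 (valence 4) → 0 H
  atom 14: C, bond orders sum to 4 (valence 4) → 0 H
  atom 15: N, bond orders sum to 3 (valence 3) → 0 H
Total hydrogens: 14.

14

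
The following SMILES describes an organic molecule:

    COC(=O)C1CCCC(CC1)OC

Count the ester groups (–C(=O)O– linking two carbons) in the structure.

The ester motif appears at heavy-atom position 3 in the SMILES.
Other groups present: 1 ether.
Ester count: 1.

1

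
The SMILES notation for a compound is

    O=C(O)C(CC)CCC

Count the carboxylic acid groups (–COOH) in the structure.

The carboxylic acid motif appears at heavy-atom position 2 in the SMILES.
Carboxylic acid count: 1.

1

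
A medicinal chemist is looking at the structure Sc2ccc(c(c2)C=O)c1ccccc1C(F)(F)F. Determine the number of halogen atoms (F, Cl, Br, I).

3

Halogen atoms appear at heavy-atom positions 17, 18, 19 (3×F).
Other groups present: 1 aldehyde, 1 thiol.
Halogen count: 3.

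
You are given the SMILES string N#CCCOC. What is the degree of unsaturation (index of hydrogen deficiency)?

2

Degree of unsaturation = (number of rings) + (number of π bonds).
Ring closures in the SMILES: 0.
π bonds: 1 triple bond (each 2 DoU) → 2 DoU from unsaturation.
Total DoU = 0 + 2 = 2.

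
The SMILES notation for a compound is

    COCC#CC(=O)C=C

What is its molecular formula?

Walk through each heavy atom and fill implicit hydrogens from standard valence (C 4, N 3, O 2, S 2, halogen 1):
  atom 1: C, bond orders sum to 1 (valence 4) → 3 H
  atom 2: O, bond orders sum to 2 (valence 2) → 0 H
  atom 3: C, bond orders sum to 2 (valence 4) → 2 H
  atom 4: C, bond orders sum to 4 (valence 4) → 0 H
  atom 5: C, bond orders sum to 4 (valence 4) → 0 H
  atom 6: C, bond orders sum to 4 (valence 4) → 0 H
  atom 7: O, bond orders sum to 2 (valence 2) → 0 H
  atom 8: C, bond orders sum to 3 (valence 4) → 1 H
  atom 9: C, bond orders sum to 2 (valence 4) → 2 H
Totals → C:7, H:8, O:2.
In Hill order: C7H8O2.

C7H8O2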